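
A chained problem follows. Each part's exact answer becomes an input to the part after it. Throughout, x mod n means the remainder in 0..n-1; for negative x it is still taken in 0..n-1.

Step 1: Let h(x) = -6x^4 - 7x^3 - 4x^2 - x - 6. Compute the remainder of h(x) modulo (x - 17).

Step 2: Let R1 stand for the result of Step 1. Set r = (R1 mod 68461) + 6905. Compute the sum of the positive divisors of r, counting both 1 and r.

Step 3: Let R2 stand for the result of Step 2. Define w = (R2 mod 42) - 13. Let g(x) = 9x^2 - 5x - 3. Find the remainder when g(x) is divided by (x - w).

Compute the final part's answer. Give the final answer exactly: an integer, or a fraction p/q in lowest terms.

Step 1: remainder = value at the root: -6*(17)^4 - 7*(17)^3 - 4*(17)^2 - 1*(17)^1 - 6 = (-501126) + (-34391) + (-1156) + (-17) + (-6) = -536696; answer -536696
Step 2: R1 = -536696; r = 17897; 17897 = 11 * 1627; sigma = (1 + 11) * (1 + 1627) = 12 * 1628 = 19536; answer 19536
Step 3: R2 = 19536; w = -7; remainder = value at the root: 9*(-7)^2 - 5*(-7)^1 - 3 = (441) + (35) + (-3) = 473; answer 473

473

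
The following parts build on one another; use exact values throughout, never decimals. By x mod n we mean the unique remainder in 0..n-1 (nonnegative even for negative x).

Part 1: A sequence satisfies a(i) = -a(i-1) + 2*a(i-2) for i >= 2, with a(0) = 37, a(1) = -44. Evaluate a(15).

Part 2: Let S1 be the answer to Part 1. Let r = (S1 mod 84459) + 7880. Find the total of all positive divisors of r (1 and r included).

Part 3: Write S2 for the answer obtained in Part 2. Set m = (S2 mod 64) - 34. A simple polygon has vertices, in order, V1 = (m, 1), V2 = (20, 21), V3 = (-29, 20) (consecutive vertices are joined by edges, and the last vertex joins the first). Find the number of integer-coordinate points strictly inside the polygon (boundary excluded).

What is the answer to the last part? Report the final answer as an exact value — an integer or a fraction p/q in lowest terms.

Part 1: a(2) = -1*(-44) + 2*(37) = 118; iterating: a(2)=118, a(3)=-206, a(4)=442, a(5)=-854, a(6)=1738, a(7)=-3446, a(8)=6922, a(9)=-13814, a(10)=27658, a(11)=-55286, a(12)=110602, a(13)=-221174, a(14)=442378, a(15)=-884726; answer -884726
Part 2: S1 = -884726; r = 52203; 52203 = 3 * 17401; sigma = (1 + 3) * (1 + 17401) = 4 * 17402 = 69608; answer 69608
Part 3: S2 = 69608; m = 6; cross terms: (6*21 - 20*1)=106, (20*20 - -29*21)=1009, (-29*1 - 6*20)=-149; twice the area = |966| = 966; area = 483; boundary points = 2 + 1 + 1 = 4; strictly interior points = area - boundary/2 + 1 = 482; answer 482

482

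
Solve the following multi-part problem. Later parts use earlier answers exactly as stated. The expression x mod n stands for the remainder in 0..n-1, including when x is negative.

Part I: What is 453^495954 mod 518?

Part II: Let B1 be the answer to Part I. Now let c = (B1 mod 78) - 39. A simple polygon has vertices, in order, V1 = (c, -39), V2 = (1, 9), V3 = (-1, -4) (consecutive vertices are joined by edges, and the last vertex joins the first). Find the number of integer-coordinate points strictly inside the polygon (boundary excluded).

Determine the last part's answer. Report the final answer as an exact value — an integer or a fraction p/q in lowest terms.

Part I: squarings mod 518: 453^1=453, 453^2=81, 453^4=345, 453^8=403, 453^16=275, 453^32=515, 453^64=9, 453^128=81, 453^256=345, 453^512=403, 453^1024=275, 453^2048=515, 453^4096=9, 453^8192=81, 453^16384=345, 453^32768=403, 453^65536=275, 453^131072=515, 453^262144=9; 453^495954 = 453^2 * 453^16 * 453^64 * 453^256 * 453^4096 * 453^32768 * 453^65536 * 453^131072 * 453^262144 = 1 (mod 518); answer 1
Part II: B1 = 1; c = -38; cross terms: (-38*9 - 1*-39)=-303, (1*-4 - -1*9)=5, (-1*-39 - -38*-4)=-113; twice the area = |-411| = 411; area = 411/2; boundary points = 3 + 1 + 1 = 5; strictly interior points = area - boundary/2 + 1 = 204; answer 204

204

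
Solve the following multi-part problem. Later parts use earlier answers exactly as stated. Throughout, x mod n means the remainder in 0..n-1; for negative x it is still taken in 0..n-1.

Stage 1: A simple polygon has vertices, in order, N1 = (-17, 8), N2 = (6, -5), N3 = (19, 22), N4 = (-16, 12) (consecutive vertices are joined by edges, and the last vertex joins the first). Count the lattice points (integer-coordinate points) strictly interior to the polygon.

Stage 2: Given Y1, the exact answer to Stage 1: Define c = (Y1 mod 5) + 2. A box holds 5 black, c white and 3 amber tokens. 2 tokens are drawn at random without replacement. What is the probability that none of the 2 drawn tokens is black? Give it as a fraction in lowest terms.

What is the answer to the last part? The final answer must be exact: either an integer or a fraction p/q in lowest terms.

7/22

Stage 1: cross terms: (-17*-5 - 6*8)=37, (6*22 - 19*-5)=227, (19*12 - -16*22)=580, (-16*8 - -17*12)=76; twice the area = |920| = 920; area = 460; boundary points = 1 + 1 + 5 + 1 = 8; strictly interior points = area - boundary/2 + 1 = 457; answer 457
Stage 2: Y1 = 457; c = 4; total draws C(12,2) = 66; favorable C(7,2) = 21; P = 7/22; answer 7/22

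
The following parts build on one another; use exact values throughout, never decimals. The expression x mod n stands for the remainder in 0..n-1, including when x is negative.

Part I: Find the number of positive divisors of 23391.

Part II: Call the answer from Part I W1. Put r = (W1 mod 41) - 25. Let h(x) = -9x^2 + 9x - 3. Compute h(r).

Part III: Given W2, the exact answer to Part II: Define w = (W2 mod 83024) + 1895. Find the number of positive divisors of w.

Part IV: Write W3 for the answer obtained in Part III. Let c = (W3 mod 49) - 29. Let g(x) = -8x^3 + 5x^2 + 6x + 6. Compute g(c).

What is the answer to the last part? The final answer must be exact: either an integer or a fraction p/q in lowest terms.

Part I: 23391 = 3^2 * 23 * 113; number of divisors = (2+1) * (1+1) * (1+1) = 12; answer 12
Part II: W1 = 12; r = -13; -9*(-13)^2 + 9*(-13)^1 - 3 = (-1521) + (-117) + (-3) = -1641; answer -1641
Part III: W2 = -1641; w = 83278; 83278 = 2 * 13 * 3203; number of divisors = (1+1) * (1+1) * (1+1) = 8; answer 8
Part IV: W3 = 8; c = -21; -8*(-21)^3 + 5*(-21)^2 + 6*(-21)^1 + 6 = (74088) + (2205) + (-126) + (6) = 76173; answer 76173

76173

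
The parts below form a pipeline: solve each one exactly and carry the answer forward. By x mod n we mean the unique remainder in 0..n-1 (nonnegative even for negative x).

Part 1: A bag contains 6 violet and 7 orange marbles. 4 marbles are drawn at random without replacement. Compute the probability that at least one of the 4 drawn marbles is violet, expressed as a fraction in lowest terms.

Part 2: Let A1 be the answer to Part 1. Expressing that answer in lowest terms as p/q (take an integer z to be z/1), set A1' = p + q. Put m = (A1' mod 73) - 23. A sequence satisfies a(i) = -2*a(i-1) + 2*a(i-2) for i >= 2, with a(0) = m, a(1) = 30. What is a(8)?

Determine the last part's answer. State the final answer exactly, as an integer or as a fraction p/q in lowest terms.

-2608

Part 1: total draws C(13,4) = 715; complement C(7,4) = 35; favorable 715 - 35 = 680; P = 136/143; answer 136/143
Part 2: A1 = 136/143; threaded value p + q = 279; m = 37; a(2) = -2*(30) + 2*(37) = 14; iterating: a(2)=14, a(3)=32, a(4)=-36, a(5)=136, a(6)=-344, a(7)=960, a(8)=-2608; answer -2608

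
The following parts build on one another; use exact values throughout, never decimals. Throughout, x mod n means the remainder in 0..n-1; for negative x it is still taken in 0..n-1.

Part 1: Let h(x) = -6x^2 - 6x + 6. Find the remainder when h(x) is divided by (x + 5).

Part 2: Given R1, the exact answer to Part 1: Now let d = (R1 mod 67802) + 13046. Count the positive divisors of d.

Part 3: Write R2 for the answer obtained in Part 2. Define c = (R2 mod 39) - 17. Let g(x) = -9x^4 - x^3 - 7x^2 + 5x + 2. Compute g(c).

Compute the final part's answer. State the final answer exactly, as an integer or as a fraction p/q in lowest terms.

-58930

Part 1: remainder = value at the root: -6*(-5)^2 - 6*(-5)^1 + 6 = (-150) + (30) + (6) = -114; answer -114
Part 2: R1 = -114; d = 80734; 80734 = 2 * 37 * 1091; number of divisors = (1+1) * (1+1) * (1+1) = 8; answer 8
Part 3: R2 = 8; c = -9; -9*(-9)^4 - 1*(-9)^3 - 7*(-9)^2 + 5*(-9)^1 + 2 = (-59049) + (729) + (-567) + (-45) + (2) = -58930; answer -58930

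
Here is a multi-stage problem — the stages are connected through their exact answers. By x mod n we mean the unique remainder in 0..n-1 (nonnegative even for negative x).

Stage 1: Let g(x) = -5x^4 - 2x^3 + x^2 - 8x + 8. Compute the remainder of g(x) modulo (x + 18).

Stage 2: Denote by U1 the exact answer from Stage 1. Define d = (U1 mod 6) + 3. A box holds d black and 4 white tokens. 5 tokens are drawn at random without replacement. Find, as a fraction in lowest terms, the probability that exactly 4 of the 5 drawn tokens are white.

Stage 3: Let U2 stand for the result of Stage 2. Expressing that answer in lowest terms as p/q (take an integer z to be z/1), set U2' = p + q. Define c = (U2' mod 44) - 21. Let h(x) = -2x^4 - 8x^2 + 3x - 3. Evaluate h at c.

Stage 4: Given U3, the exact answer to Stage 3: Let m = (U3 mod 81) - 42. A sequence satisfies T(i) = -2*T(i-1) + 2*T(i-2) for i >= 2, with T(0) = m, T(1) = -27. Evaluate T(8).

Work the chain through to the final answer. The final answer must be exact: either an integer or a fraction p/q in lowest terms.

43216

Stage 1: remainder = value at the root: -5*(-18)^4 - 2*(-18)^3 + 1*(-18)^2 - 8*(-18)^1 + 8 = (-524880) + (11664) + (324) + (144) + (8) = -512740; answer -512740
Stage 2: U1 = -512740; d = 5; total draws C(9,5) = 126; favorable C(4,4)*C(5,1) = 5; P = 5/126; answer 5/126
Stage 3: U2 = 5/126; threaded value p + q = 131; c = 22; -2*(22)^4 - 8*(22)^2 + 3*(22)^1 - 3 = (-468512) + (-3872) + (66) + (-3) = -472321; answer -472321
Stage 4: U3 = -472321; m = 29; T(2) = -2*(-27) + 2*(29) = 112; iterating: T(2)=112, T(3)=-278, T(4)=780, T(5)=-2116, T(6)=5792, T(7)=-15816, T(8)=43216; answer 43216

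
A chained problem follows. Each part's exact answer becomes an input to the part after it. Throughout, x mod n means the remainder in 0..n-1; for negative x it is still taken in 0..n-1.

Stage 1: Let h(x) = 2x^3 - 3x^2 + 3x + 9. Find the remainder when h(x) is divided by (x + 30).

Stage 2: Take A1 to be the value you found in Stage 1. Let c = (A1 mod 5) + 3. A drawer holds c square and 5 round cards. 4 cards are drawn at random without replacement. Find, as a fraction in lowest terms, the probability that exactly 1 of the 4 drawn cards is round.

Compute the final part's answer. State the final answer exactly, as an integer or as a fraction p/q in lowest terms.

35/99

Stage 1: remainder = value at the root: 2*(-30)^3 - 3*(-30)^2 + 3*(-30)^1 + 9 = (-54000) + (-2700) + (-90) + (9) = -56781; answer -56781
Stage 2: A1 = -56781; c = 7; total draws C(12,4) = 495; favorable C(5,1)*C(7,3) = 175; P = 35/99; answer 35/99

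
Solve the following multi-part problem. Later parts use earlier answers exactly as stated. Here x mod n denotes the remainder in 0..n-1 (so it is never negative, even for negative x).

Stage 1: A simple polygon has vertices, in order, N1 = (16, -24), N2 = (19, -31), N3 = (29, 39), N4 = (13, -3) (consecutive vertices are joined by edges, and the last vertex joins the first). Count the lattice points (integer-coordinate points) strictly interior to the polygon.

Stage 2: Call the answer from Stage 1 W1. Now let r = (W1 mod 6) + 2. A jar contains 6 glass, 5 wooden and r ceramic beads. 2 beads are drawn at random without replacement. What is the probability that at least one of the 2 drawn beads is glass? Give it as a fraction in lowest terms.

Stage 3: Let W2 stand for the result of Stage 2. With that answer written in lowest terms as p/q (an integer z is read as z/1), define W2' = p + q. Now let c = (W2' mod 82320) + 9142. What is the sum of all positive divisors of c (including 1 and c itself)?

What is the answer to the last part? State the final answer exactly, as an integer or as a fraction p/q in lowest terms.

10944

Stage 1: cross terms: (16*-31 - 19*-24)=-40, (19*39 - 29*-31)=1640, (29*-3 - 13*39)=-594, (13*-24 - 16*-3)=-264; twice the area = |742| = 742; area = 371; boundary points = 1 + 10 + 2 + 3 = 16; strictly interior points = area - boundary/2 + 1 = 364; answer 364
Stage 2: W1 = 364; r = 6; total draws C(17,2) = 136; complement C(11,2) = 55; favorable 136 - 55 = 81; P = 81/136; answer 81/136
Stage 3: W2 = 81/136; threaded value p + q = 217; c = 9359; 9359 = 7^2 * 191; sigma = (1 + 7 + 49) * (1 + 191) = 57 * 192 = 10944; answer 10944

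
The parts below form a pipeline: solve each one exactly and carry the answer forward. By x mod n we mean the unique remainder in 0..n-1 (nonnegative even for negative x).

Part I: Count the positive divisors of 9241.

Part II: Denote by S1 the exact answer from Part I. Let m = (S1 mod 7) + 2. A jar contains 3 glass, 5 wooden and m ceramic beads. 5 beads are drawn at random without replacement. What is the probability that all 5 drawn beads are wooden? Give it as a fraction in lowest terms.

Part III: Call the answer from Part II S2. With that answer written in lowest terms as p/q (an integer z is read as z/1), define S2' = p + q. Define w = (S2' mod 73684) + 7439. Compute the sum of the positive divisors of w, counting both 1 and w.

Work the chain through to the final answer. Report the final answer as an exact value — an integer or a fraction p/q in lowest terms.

Part I: 9241 is prime, so its only divisors are 1 and 9241; count = 2; answer 2
Part II: S1 = 2; m = 4; total draws C(12,5) = 792; favorable C(5,5) = 1; P = 1/792; answer 1/792
Part III: S2 = 1/792; threaded value p + q = 793; w = 8232; 8232 = 2^3 * 3 * 7^3; sigma = (1 + 2 + 4 + 8) * (1 + 3) * (1 + 7 + 49 + 343) = 15 * 4 * 400 = 24000; answer 24000

24000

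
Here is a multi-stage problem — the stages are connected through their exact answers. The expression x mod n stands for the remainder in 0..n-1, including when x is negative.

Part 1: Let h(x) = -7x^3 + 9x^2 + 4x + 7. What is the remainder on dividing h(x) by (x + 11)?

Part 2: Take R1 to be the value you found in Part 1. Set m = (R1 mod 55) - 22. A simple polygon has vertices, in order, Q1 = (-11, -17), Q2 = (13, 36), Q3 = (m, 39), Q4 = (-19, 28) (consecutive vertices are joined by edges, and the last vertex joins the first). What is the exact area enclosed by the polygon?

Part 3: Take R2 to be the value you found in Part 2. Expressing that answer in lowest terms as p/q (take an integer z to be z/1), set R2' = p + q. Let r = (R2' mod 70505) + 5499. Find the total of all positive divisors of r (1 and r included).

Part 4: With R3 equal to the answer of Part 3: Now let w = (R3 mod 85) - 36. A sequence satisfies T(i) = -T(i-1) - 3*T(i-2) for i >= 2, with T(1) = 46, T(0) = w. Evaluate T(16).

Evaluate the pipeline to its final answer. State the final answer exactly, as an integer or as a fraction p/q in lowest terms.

-240088

Part 1: remainder = value at the root: -7*(-11)^3 + 9*(-11)^2 + 4*(-11)^1 + 7 = (9317) + (1089) + (-44) + (7) = 10369; answer 10369
Part 2: R1 = 10369; m = 7; cross terms: (-11*36 - 13*-17)=-175, (13*39 - 7*36)=255, (7*28 - -19*39)=937, (-19*-17 - -11*28)=631; twice the area = |1648| = 1648; area = 824; answer 824
Part 3: R2 = 824; threaded value p + q = 825; r = 6324; 6324 = 2^2 * 3 * 17 * 31; sigma = (1 + 2 + 4) * (1 + 3) * (1 + 17) * (1 + 31) = 7 * 4 * 18 * 32 = 16128; answer 16128
Part 4: R3 = 16128; w = 27; T(2) = -1*(46) - 3*(27) = -127; iterating: T(2)=-127, T(3)=-11, T(4)=392, T(5)=-359, T(6)=-817, T(7)=1894, T(8)=557, T(9)=-6239, T(10)=4568, T(11)=14149, T(12)=-27853, T(13)=-14594, T(14)=98153, T(15)=-54371, T(16)=-240088; answer -240088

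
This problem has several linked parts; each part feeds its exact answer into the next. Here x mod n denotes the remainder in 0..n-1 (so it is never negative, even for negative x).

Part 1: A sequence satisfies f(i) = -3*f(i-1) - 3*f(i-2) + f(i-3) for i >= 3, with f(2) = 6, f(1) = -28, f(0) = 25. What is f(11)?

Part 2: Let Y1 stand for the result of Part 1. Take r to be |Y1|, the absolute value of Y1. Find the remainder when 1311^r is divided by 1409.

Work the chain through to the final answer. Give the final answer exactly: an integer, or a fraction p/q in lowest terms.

953

Part 1: f(3) = -3*(6) - 3*(-28) + 1*(25) = 91; iterating: f(3)=91, f(4)=-319, f(5)=690, f(6)=-1022, f(7)=677, f(8)=1725, f(9)=-8228, f(10)=20186, f(11)=-34149; answer -34149
Part 2: Y1 = -34149; r = 34149; squarings mod 1409: 1311^1=1311, 1311^2=1150, 1311^4=858, 1311^8=666, 1311^16=1130, 1311^32=346, 1311^64=1360, 1311^128=992, 1311^256=582, 1311^512=564, 1311^1024=1071, 1311^2048=115, 1311^4096=544, 1311^8192=46, 1311^16384=707, 1311^32768=1063; 1311^34149 = 1311^1 * 1311^4 * 1311^32 * 1311^64 * 1311^256 * 1311^1024 * 1311^32768 = 953 (mod 1409); answer 953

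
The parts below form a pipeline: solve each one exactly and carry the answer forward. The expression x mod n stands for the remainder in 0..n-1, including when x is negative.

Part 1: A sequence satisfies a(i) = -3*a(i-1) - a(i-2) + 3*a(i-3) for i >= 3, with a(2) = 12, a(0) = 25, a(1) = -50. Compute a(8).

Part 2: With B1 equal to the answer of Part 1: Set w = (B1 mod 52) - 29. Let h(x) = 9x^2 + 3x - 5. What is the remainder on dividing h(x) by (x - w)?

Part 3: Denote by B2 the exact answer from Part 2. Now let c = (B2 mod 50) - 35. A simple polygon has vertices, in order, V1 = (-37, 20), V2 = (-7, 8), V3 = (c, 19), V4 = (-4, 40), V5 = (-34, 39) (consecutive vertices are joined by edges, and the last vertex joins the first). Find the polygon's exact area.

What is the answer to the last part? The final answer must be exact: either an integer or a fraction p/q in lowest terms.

877

Part 1: a(3) = -3*(12) - 1*(-50) + 3*(25) = 89; iterating: a(3)=89, a(4)=-429, a(5)=1234, a(6)=-3006, a(7)=6497, a(8)=-12783; answer -12783
Part 2: B1 = -12783; w = -20; remainder = value at the root: 9*(-20)^2 + 3*(-20)^1 - 5 = (3600) + (-60) + (-5) = 3535; answer 3535
Part 3: B2 = 3535; c = 0; cross terms: (-37*8 - -7*20)=-156, (-7*19 - 0*8)=-133, (0*40 - -4*19)=76, (-4*39 - -34*40)=1204, (-34*20 - -37*39)=763; twice the area = |1754| = 1754; area = 877; answer 877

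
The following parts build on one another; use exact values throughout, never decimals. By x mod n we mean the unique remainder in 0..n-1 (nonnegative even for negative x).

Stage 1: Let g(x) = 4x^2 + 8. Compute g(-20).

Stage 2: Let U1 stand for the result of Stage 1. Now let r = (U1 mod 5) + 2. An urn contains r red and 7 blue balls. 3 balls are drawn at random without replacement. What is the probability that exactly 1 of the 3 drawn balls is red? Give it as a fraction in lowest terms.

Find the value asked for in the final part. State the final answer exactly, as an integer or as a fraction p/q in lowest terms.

Stage 1: 4*(-20)^2 + 8 = (1600) + (8) = 1608; answer 1608
Stage 2: U1 = 1608; r = 5; total draws C(12,3) = 220; favorable C(5,1)*C(7,2) = 105; P = 21/44; answer 21/44

21/44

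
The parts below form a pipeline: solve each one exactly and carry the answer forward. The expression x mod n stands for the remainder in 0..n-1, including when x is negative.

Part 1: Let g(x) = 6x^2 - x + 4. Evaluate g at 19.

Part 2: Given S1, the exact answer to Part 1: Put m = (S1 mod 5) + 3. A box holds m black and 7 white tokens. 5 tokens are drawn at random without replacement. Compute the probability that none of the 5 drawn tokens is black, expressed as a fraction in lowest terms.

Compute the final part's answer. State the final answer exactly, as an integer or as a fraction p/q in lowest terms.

1/22

Part 1: 6*(19)^2 - 1*(19)^1 + 4 = (2166) + (-19) + (4) = 2151; answer 2151
Part 2: S1 = 2151; m = 4; total draws C(11,5) = 462; favorable C(7,5) = 21; P = 1/22; answer 1/22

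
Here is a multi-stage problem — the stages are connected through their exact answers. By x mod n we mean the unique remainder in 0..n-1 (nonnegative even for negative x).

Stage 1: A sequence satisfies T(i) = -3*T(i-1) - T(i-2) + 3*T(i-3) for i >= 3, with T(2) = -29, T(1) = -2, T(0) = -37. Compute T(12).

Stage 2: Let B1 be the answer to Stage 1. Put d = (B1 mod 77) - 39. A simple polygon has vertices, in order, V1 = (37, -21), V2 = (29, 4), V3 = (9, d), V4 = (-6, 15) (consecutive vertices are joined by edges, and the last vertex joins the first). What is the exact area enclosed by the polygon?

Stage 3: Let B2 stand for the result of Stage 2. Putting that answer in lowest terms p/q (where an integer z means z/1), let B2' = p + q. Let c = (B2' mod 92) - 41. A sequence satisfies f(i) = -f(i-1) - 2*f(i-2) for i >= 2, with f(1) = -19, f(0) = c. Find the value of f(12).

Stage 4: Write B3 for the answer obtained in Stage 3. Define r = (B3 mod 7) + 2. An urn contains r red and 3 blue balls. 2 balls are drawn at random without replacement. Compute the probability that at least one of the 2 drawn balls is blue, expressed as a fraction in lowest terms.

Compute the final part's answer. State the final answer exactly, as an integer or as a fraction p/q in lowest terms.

Stage 1: T(3) = -3*(-29) - 1*(-2) + 3*(-37) = -22; iterating: T(3)=-22, T(4)=89, T(5)=-332, T(6)=841, T(7)=-1924, T(8)=3935, T(9)=-7358, T(10)=12367, T(11)=-17938, T(12)=19373; answer 19373
Stage 2: B1 = 19373; d = 7; cross terms: (37*4 - 29*-21)=757, (29*7 - 9*4)=167, (9*15 - -6*7)=177, (-6*-21 - 37*15)=-429; twice the area = |672| = 672; area = 336; answer 336
Stage 3: B2 = 336; threaded value p + q = 337; c = 20; f(2) = -1*(-19) - 2*(20) = -21; iterating: f(2)=-21, f(3)=59, f(4)=-17, f(5)=-101, f(6)=135, f(7)=67, f(8)=-337, f(9)=203, f(10)=471, f(11)=-877, f(12)=-65; answer -65
Stage 4: B3 = -65; r = 7; total draws C(10,2) = 45; complement C(7,2) = 21; favorable 45 - 21 = 24; P = 8/15; answer 8/15

8/15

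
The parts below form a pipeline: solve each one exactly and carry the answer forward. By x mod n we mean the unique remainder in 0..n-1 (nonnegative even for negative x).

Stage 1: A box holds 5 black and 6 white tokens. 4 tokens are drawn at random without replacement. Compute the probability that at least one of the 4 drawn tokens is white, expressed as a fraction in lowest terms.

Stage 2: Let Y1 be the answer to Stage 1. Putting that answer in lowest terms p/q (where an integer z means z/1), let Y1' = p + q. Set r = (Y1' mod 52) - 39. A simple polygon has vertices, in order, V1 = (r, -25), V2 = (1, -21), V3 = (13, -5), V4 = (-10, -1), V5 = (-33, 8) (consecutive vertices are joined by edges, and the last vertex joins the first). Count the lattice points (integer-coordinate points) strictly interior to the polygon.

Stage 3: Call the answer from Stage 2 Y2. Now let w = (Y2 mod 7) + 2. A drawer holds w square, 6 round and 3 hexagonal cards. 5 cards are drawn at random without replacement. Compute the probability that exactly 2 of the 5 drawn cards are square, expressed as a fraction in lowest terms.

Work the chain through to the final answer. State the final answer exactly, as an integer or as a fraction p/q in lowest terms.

60/143

Stage 1: total draws C(11,4) = 330; complement C(5,4) = 5; favorable 330 - 5 = 325; P = 65/66; answer 65/66
Stage 2: Y1 = 65/66; threaded value p + q = 131; r = -12; cross terms: (-12*-21 - 1*-25)=277, (1*-5 - 13*-21)=268, (13*-1 - -10*-5)=-63, (-10*8 - -33*-1)=-113, (-33*-25 - -12*8)=921; twice the area = |1290| = 1290; area = 645; boundary points = 1 + 4 + 1 + 1 + 3 = 10; strictly interior points = area - boundary/2 + 1 = 641; answer 641
Stage 3: Y2 = 641; w = 6; total draws C(15,5) = 3003; favorable C(6,2)*C(9,3) = 1260; P = 60/143; answer 60/143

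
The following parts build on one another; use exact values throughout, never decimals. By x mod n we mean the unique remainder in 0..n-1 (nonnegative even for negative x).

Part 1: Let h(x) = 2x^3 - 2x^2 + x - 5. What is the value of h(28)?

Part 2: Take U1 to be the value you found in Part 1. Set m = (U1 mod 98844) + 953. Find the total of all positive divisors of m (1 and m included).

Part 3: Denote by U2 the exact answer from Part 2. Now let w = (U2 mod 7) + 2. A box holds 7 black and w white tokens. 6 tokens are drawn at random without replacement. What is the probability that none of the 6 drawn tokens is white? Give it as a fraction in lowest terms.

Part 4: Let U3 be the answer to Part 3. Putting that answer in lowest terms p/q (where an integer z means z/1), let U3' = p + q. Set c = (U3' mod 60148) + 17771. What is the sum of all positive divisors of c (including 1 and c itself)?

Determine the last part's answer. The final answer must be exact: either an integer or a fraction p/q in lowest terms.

Part 1: 2*(28)^3 - 2*(28)^2 + 1*(28)^1 - 5 = (43904) + (-1568) + (28) + (-5) = 42359; answer 42359
Part 2: U1 = 42359; m = 43312; 43312 = 2^4 * 2707; sigma = (1 + 2 + 4 + 8 + 16) * (1 + 2707) = 31 * 2708 = 83948; answer 83948
Part 3: U2 = 83948; w = 6; total draws C(13,6) = 1716; favorable C(7,6) = 7; P = 7/1716; answer 7/1716
Part 4: U3 = 7/1716; threaded value p + q = 1723; c = 19494; 19494 = 2 * 3^3 * 19^2; sigma = (1 + 2) * (1 + 3 + 9 + 27) * (1 + 19 + 361) = 3 * 40 * 381 = 45720; answer 45720

45720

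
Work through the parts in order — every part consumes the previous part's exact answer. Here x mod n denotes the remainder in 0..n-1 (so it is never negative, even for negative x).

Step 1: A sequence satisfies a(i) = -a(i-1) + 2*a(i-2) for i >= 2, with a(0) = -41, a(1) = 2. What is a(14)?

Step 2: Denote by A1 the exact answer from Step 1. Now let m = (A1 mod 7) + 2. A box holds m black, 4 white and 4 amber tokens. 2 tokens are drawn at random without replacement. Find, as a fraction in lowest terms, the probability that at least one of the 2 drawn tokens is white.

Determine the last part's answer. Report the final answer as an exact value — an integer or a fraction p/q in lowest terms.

Step 1: a(2) = -1*(2) + 2*(-41) = -84; iterating: a(2)=-84, a(3)=88, a(4)=-256, a(5)=432, a(6)=-944, a(7)=1808, a(8)=-3696, a(9)=7312, a(10)=-14704, a(11)=29328, a(12)=-58736, a(13)=117392, a(14)=-234864; answer -234864
Step 2: A1 = -234864; m = 2; total draws C(10,2) = 45; complement C(6,2) = 15; favorable 45 - 15 = 30; P = 2/3; answer 2/3

2/3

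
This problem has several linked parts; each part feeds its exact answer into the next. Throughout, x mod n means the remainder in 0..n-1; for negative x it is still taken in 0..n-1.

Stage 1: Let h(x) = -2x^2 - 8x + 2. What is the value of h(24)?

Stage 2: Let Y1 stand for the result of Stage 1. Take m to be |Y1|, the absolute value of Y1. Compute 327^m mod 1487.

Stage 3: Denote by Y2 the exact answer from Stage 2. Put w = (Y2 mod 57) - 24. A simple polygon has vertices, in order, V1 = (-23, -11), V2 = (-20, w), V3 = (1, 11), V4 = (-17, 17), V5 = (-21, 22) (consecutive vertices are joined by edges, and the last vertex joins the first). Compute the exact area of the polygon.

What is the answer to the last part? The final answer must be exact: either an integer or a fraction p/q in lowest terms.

Stage 1: -2*(24)^2 - 8*(24)^1 + 2 = (-1152) + (-192) + (2) = -1342; answer -1342
Stage 2: Y1 = -1342; m = 1342; squarings mod 1487: 327^1=327, 327^2=1352, 327^4=381, 327^8=922, 327^16=1007, 327^32=1402, 327^64=1277, 327^128=977, 327^256=1362, 327^512=755, 327^1024=504; 327^1342 = 327^2 * 327^4 * 327^8 * 327^16 * 327^32 * 327^256 * 327^1024 = 142 (mod 1487); answer 142
Stage 3: Y2 = 142; w = 4; cross terms: (-23*4 - -20*-11)=-312, (-20*11 - 1*4)=-224, (1*17 - -17*11)=204, (-17*22 - -21*17)=-17, (-21*-11 - -23*22)=737; twice the area = |388| = 388; area = 194; answer 194

194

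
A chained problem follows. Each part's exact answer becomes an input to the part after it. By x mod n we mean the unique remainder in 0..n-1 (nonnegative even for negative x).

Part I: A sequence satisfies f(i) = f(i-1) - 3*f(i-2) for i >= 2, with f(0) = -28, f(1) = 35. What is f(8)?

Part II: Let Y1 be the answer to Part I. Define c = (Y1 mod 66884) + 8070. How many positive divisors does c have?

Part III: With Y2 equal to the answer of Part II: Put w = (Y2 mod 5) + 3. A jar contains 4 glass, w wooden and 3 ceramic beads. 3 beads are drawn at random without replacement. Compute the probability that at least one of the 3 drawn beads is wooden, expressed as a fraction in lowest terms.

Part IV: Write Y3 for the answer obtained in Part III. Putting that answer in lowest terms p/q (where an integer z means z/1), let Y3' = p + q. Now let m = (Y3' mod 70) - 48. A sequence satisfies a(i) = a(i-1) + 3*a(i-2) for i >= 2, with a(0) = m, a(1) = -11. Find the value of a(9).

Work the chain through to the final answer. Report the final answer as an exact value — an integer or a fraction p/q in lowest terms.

Part I: f(2) = 1*(35) - 3*(-28) = 119; iterating: f(2)=119, f(3)=14, f(4)=-343, f(5)=-385, f(6)=644, f(7)=1799, f(8)=-133; answer -133
Part II: Y1 = -133; c = 74821; 74821 is prime, so its only divisors are 1 and 74821; count = 2; answer 2
Part III: Y2 = 2; w = 5; total draws C(12,3) = 220; complement C(7,3) = 35; favorable 220 - 35 = 185; P = 37/44; answer 37/44
Part IV: Y3 = 37/44; threaded value p + q = 81; m = -37; a(2) = 1*(-11) + 3*(-37) = -122; iterating: a(2)=-122, a(3)=-155, a(4)=-521, a(5)=-986, a(6)=-2549, a(7)=-5507, a(8)=-13154, a(9)=-29675; answer -29675

-29675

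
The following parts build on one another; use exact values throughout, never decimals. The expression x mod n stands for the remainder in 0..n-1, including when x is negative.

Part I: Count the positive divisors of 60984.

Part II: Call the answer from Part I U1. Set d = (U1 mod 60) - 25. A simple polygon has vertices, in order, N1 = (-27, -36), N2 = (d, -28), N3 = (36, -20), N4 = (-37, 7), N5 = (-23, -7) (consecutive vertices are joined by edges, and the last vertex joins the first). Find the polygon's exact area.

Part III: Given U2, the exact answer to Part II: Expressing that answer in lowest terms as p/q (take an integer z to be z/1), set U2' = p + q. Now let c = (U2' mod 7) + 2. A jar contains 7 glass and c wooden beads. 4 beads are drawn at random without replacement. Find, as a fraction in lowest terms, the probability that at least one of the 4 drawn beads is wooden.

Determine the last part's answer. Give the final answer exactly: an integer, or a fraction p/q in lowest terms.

5/6

Part I: 60984 = 2^3 * 3^2 * 7 * 11^2; number of divisors = (3+1) * (2+1) * (1+1) * (2+1) = 72; answer 72
Part II: U1 = 72; d = -13; cross terms: (-27*-28 - -13*-36)=288, (-13*-20 - 36*-28)=1268, (36*7 - -37*-20)=-488, (-37*-7 - -23*7)=420, (-23*-36 - -27*-7)=639; twice the area = |2127| = 2127; area = 2127/2; answer 2127/2
Part III: U2 = 2127/2; threaded value p + q = 2129; c = 3; total draws C(10,4) = 210; complement C(7,4) = 35; favorable 210 - 35 = 175; P = 5/6; answer 5/6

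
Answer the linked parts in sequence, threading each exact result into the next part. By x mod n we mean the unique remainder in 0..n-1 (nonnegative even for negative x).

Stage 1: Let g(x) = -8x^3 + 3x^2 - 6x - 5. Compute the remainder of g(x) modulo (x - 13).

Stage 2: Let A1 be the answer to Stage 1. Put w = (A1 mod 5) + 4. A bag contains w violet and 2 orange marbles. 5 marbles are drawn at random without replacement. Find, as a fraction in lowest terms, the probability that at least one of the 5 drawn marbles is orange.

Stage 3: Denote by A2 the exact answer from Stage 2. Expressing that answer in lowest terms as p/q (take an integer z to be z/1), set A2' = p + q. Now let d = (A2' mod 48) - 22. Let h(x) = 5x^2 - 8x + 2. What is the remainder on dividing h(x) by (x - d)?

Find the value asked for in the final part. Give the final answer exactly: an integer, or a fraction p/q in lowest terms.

Stage 1: remainder = value at the root: -8*(13)^3 + 3*(13)^2 - 6*(13)^1 - 5 = (-17576) + (507) + (-78) + (-5) = -17152; answer -17152
Stage 2: A1 = -17152; w = 7; total draws C(9,5) = 126; complement C(7,5) = 21; favorable 126 - 21 = 105; P = 5/6; answer 5/6
Stage 3: A2 = 5/6; threaded value p + q = 11; d = -11; remainder = value at the root: 5*(-11)^2 - 8*(-11)^1 + 2 = (605) + (88) + (2) = 695; answer 695

695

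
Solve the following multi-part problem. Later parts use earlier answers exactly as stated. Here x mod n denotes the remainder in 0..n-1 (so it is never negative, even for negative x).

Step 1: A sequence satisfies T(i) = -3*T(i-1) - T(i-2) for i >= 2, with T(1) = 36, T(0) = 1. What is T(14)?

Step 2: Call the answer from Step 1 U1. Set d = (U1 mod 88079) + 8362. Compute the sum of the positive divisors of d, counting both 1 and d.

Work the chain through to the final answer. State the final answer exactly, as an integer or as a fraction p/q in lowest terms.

98784

Step 1: T(2) = -3*(36) - 1*(1) = -109; iterating: T(2)=-109, T(3)=291, T(4)=-764, T(5)=2001, T(6)=-5239, T(7)=13716, T(8)=-35909, T(9)=94011, T(10)=-246124, T(11)=644361, T(12)=-1686959, T(13)=4416516, T(14)=-11562589; answer -11562589
Step 2: U1 = -11562589; d = 72201; 72201 = 3 * 41 * 587; sigma = (1 + 3) * (1 + 41) * (1 + 587) = 4 * 42 * 588 = 98784; answer 98784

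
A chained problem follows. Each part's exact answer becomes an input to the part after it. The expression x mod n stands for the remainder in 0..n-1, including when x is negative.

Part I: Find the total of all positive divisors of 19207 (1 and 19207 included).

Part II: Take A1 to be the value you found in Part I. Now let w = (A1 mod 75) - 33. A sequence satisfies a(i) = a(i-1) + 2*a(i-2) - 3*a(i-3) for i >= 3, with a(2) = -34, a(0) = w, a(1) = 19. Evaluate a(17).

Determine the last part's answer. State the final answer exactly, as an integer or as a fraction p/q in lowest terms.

Part I: 19207 is prime, so its only divisors are 1 and 19207; sigma = 1 + 19207 = 19208; answer 19208
Part II: A1 = 19208; w = -25; a(3) = 1*(-34) + 2*(19) - 3*(-25) = 79; iterating: a(3)=79, a(4)=-46, a(5)=214, a(6)=-115, a(7)=451, a(8)=-421, a(9)=826, a(10)=-1369, a(11)=1546, a(12)=-3670, a(13)=3529, a(14)=-8449, a(15)=9619, a(16)=-17866, a(17)=26719; answer 26719

26719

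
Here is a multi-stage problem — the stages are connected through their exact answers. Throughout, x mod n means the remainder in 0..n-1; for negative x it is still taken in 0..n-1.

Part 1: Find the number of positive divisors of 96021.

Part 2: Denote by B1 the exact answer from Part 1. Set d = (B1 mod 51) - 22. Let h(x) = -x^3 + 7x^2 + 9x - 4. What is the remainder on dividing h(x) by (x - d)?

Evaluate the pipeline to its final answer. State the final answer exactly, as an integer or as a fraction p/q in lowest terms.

1606

Part 1: 96021 = 3^2 * 47 * 227; number of divisors = (2+1) * (1+1) * (1+1) = 12; answer 12
Part 2: B1 = 12; d = -10; remainder = value at the root: -1*(-10)^3 + 7*(-10)^2 + 9*(-10)^1 - 4 = (1000) + (700) + (-90) + (-4) = 1606; answer 1606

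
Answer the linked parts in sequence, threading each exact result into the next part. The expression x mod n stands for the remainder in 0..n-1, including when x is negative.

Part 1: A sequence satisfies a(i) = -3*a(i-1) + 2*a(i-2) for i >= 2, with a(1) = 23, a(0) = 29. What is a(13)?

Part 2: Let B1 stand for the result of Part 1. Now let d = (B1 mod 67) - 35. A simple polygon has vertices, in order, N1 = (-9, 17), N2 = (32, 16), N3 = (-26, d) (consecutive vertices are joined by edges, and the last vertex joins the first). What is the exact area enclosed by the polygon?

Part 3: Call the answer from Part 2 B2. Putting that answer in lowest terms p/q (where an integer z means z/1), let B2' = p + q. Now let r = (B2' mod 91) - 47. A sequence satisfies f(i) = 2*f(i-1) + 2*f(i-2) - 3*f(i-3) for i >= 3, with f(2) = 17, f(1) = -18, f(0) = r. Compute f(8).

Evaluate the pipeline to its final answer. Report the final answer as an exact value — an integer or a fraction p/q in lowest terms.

8057

Part 1: a(2) = -3*(23) + 2*(29) = -11; iterating: a(2)=-11, a(3)=79, a(4)=-259, a(5)=935, a(6)=-3323, a(7)=11839, a(8)=-42163, a(9)=150167, a(10)=-534827, a(11)=1904815, a(12)=-6784099, a(13)=24161927; answer 24161927
Part 2: B1 = 24161927; d = 17; cross terms: (-9*16 - 32*17)=-688, (32*17 - -26*16)=960, (-26*17 - -9*17)=-289; twice the area = |-17| = 17; area = 17/2; answer 17/2
Part 3: B2 = 17/2; threaded value p + q = 19; r = -28; f(3) = 2*(17) + 2*(-18) - 3*(-28) = 82; iterating: f(3)=82, f(4)=252, f(5)=617, f(6)=1492, f(7)=3462, f(8)=8057; answer 8057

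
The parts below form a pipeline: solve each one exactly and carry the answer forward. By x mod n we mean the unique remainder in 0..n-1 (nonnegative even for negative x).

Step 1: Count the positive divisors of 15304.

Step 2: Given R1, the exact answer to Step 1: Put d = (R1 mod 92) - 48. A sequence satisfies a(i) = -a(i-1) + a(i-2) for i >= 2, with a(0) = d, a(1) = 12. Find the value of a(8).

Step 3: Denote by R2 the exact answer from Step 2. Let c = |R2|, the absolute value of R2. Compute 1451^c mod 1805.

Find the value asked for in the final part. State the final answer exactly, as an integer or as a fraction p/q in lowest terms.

121

Step 1: 15304 = 2^3 * 1913; number of divisors = (3+1) * (1+1) = 8; answer 8
Step 2: R1 = 8; d = -40; a(2) = -1*(12) + 1*(-40) = -52; iterating: a(2)=-52, a(3)=64, a(4)=-116, a(5)=180, a(6)=-296, a(7)=476, a(8)=-772; answer -772
Step 3: R2 = -772; c = 772; squarings mod 1805: 1451^1=1451, 1451^2=771, 1451^4=596, 1451^8=1436, 1451^16=786, 1451^32=486, 1451^64=1546, 1451^128=296, 1451^256=976, 1451^512=1341; 1451^772 = 1451^4 * 1451^256 * 1451^512 = 121 (mod 1805); answer 121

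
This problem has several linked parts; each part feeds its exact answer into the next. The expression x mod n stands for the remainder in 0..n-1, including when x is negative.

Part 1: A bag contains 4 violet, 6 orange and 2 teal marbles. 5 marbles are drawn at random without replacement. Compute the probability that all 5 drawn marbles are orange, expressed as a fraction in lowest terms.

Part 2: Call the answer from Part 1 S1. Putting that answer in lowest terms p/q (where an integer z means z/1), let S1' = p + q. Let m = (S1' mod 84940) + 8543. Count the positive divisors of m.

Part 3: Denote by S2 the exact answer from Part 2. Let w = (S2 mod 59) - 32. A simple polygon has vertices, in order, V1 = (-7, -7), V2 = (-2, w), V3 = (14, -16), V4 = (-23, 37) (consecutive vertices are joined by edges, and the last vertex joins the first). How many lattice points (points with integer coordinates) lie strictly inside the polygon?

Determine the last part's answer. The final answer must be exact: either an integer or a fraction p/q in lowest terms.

438

Part 1: total draws C(12,5) = 792; favorable C(6,5) = 6; P = 1/132; answer 1/132
Part 2: S1 = 1/132; threaded value p + q = 133; m = 8676; 8676 = 2^2 * 3^2 * 241; number of divisors = (2+1) * (2+1) * (1+1) = 18; answer 18
Part 3: S2 = 18; w = -14; cross terms: (-7*-14 - -2*-7)=84, (-2*-16 - 14*-14)=228, (14*37 - -23*-16)=150, (-23*-7 - -7*37)=420; twice the area = |882| = 882; area = 441; boundary points = 1 + 2 + 1 + 4 = 8; strictly interior points = area - boundary/2 + 1 = 438; answer 438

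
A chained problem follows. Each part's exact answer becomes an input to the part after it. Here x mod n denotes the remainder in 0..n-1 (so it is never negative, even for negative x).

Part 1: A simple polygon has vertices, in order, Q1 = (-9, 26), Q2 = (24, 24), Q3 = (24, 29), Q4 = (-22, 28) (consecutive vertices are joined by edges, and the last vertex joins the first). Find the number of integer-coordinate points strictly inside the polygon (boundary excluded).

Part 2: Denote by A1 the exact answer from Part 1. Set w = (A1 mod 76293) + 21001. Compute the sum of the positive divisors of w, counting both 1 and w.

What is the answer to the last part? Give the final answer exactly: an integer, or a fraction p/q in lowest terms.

Part 1: cross terms: (-9*24 - 24*26)=-840, (24*29 - 24*24)=120, (24*28 - -22*29)=1310, (-22*26 - -9*28)=-320; twice the area = |270| = 270; area = 135; boundary points = 1 + 5 + 1 + 1 = 8; strictly interior points = area - boundary/2 + 1 = 132; answer 132
Part 2: A1 = 132; w = 21133; 21133 = 7 * 3019; sigma = (1 + 7) * (1 + 3019) = 8 * 3020 = 24160; answer 24160

24160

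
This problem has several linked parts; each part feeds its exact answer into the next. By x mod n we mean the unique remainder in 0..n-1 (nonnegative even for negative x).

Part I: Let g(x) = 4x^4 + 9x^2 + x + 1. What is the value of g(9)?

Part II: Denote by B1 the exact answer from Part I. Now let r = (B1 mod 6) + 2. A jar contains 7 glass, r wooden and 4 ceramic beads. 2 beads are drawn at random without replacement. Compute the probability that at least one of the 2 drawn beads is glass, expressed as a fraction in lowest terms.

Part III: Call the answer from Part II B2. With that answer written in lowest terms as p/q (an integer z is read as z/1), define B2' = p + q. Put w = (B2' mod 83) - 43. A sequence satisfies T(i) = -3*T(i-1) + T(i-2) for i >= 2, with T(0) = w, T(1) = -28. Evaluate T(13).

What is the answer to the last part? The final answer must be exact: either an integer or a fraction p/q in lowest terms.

-33867388

Part I: 4*(9)^4 + 9*(9)^2 + 1*(9)^1 + 1 = (26244) + (729) + (9) + (1) = 26983; answer 26983
Part II: B1 = 26983; r = 3; total draws C(14,2) = 91; complement C(7,2) = 21; favorable 91 - 21 = 70; P = 10/13; answer 10/13
Part III: B2 = 10/13; threaded value p + q = 23; w = -20; T(2) = -3*(-28) + 1*(-20) = 64; iterating: T(2)=64, T(3)=-220, T(4)=724, T(5)=-2392, T(6)=7900, T(7)=-26092, T(8)=86176, T(9)=-284620, T(10)=940036, T(11)=-3104728, T(12)=10254220, T(13)=-33867388; answer -33867388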